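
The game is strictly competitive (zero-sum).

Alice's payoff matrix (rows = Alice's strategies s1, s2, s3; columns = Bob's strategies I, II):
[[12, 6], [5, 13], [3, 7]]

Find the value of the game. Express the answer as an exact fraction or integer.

9

Row s3 is strictly dominated by row s2, so Alice never plays it.
The remaining 2×2 game on (s1, s2) × (I, II) has no saddle point. Let Alice play s1 with probability p; indifference gives 12p + 5(1−p) = 6p + 13(1−p), so p = 4/7.
Similarly Bob's optimal q on I is 1/2, and the value is 12·(1/2) + (6)·(1/2) = 9.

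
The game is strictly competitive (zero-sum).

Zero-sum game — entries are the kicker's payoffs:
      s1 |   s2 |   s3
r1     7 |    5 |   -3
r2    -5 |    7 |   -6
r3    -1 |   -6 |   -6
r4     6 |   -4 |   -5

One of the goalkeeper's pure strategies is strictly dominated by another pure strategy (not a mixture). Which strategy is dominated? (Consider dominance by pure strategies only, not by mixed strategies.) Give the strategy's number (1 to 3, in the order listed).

The goalkeeper prefers columns that give the kicker less. Compare s1 with s3: -3 < 7, -6 < -5, -6 < -1, -5 < 6.
So s3 strictly dominates s1 for the goalkeeper; s1 is strictly dominated.

1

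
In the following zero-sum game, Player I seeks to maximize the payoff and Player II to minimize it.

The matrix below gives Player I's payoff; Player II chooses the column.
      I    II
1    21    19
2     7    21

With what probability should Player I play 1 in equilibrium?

Row minima are 19 and 7, so Player I's maximin is 19; column maxima are 21 and 21, so Player II's minimax is 21. These differ, so the equilibrium is in mixed strategies.
Let Player I play 1 with probability p. Player II is indifferent when 21p + 7(1−p) = 19p + 21(1−p), giving p = 7/8.

7/8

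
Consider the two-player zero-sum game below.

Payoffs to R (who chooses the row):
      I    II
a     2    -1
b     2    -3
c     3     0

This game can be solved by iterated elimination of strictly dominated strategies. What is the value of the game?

0

Row b is strictly dominated by row c (3>2, 0>-3); eliminate b.
Column I is strictly dominated by II for C (-1<2, 0<3); eliminate I.
Row a is strictly dominated by row c (0>-1); eliminate a.
Only (c, II) remains, with payoff 0.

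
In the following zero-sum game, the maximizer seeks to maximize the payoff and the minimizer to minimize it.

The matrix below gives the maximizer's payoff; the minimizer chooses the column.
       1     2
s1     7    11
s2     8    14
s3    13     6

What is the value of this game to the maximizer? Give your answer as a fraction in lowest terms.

Row s1 is strictly dominated by row s2, so the maximizer never plays it.
The remaining 2×2 game on (s2, s3) × (1, 2) has no saddle point. Let the maximizer play s2 with probability p; indifference gives 8p + 13(1−p) = 14p + 6(1−p), so p = 7/13.
Similarly the minimizer's optimal q on 1 is 8/13, and the value is 8·(8/13) + (14)·(5/13) = 134/13.

134/13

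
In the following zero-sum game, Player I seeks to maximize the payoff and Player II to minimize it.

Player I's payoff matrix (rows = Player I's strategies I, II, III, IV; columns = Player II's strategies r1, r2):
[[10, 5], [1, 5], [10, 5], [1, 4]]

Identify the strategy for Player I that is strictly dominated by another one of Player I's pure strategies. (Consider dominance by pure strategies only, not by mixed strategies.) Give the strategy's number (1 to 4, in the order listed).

Compare IV with I: 10 > 1, 5 > 4.
So I strictly dominates IV for Player I; IV is strictly dominated.

4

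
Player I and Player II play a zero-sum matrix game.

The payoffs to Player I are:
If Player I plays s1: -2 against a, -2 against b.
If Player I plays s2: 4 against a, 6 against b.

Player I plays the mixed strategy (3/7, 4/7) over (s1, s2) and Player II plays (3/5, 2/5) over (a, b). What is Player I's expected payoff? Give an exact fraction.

66/35

Against (3/5, 2/5), each row's expected payoff is s1: -2; s2: 24/5.
Taking the (3/7, 4/7)-weighted average: (3/7)·(-2) + (4/7)·(24/5) = 66/35.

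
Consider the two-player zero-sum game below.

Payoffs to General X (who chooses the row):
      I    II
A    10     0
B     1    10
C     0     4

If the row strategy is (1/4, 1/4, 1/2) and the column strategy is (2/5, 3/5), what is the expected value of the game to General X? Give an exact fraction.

Against (2/5, 3/5), each row's expected payoff is A: 4; B: 32/5; C: 12/5.
Taking the (1/4, 1/4, 1/2)-weighted average: (1/4)·(4) + (1/4)·(32/5) + (1/2)·(12/5) = 19/5.

19/5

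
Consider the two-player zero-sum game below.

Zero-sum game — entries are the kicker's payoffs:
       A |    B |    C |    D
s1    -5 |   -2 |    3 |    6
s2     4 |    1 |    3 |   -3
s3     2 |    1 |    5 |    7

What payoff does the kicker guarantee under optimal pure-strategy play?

Row minima: -5, -3, 1 → the kicker's maximin is 1.
Column maxima: 4, 1, 5, 7 → the goalkeeper's minimax is 1.
They coincide at (s3, B), so the value is 1.

1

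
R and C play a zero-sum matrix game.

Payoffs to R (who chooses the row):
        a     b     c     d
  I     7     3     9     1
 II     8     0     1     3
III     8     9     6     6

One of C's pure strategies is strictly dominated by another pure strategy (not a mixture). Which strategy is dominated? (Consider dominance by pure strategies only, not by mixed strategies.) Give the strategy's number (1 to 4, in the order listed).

1

C prefers columns that give R less. Compare a with d: 1 < 7, 3 < 8, 6 < 8.
So d strictly dominates a for C; a is strictly dominated.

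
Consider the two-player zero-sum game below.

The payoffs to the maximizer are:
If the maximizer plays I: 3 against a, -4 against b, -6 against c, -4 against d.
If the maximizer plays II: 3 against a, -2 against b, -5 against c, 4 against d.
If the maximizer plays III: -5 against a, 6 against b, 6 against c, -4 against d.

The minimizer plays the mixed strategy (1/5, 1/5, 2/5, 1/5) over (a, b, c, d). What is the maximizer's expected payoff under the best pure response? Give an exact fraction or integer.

9/5

I: (3)·(1/5) + (-4)·(1/5) + (-6)·(2/5) + (-4)·(1/5) = -17/5.
II: (3)·(1/5) + (-2)·(1/5) + (-5)·(2/5) + (4)·(1/5) = -1.
III: (-5)·(1/5) + (6)·(1/5) + (6)·(2/5) + (-4)·(1/5) = 9/5.
The best pure response is III with expected payoff 9/5.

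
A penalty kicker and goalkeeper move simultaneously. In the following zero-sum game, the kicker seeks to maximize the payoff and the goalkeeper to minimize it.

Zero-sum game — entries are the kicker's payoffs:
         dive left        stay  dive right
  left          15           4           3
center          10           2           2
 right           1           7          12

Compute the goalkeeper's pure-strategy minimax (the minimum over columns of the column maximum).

The worst case (largest entry) in each column is dive left: 15, stay: 7, dive right: 12.
The best (smallest) of these is 7.

7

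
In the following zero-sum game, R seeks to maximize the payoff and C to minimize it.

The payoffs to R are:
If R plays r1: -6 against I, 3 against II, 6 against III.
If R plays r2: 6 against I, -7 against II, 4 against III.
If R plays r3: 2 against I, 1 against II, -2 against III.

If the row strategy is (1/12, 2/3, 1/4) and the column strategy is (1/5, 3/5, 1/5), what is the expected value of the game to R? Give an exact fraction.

Against (1/5, 3/5, 1/5), each row's expected payoff is r1: 9/5; r2: -11/5; r3: 3/5.
Taking the (1/12, 2/3, 1/4)-weighted average: (1/12)·(9/5) + (2/3)·(-11/5) + (1/4)·(3/5) = -7/6.

-7/6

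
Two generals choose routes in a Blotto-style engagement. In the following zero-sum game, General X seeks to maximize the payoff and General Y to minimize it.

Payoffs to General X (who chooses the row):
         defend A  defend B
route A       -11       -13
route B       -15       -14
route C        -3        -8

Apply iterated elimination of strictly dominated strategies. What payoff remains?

-8

Row route B is strictly dominated by row route A (-11>-15, -13>-14); eliminate route B.
Row route A is strictly dominated by row route C (-3>-11, -8>-13); eliminate route A.
Column defend A is strictly dominated by defend B for General Y (-8<-3); eliminate defend A.
Only (route C, defend B) remains, with payoff -8.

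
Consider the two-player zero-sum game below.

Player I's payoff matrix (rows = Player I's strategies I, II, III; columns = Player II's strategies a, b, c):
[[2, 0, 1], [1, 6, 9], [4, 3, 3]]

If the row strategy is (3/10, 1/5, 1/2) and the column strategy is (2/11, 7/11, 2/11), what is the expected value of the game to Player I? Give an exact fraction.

317/110

Against (2/11, 7/11, 2/11), each row's expected payoff is I: 6/11; II: 62/11; III: 35/11.
Taking the (3/10, 1/5, 1/2)-weighted average: (3/10)·(6/11) + (1/5)·(62/11) + (1/2)·(35/11) = 317/110.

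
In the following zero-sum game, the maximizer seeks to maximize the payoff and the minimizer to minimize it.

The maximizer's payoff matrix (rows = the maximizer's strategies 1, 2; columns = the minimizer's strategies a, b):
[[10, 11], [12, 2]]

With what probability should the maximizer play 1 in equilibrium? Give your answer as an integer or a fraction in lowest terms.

Row minima are 10 and 2, so the maximizer's maximin is 10; column maxima are 12 and 11, so the minimizer's minimax is 11. These differ, so the equilibrium is in mixed strategies.
Let the maximizer play 1 with probability p. The minimizer is indifferent when 10p + 12(1−p) = 11p + 2(1−p), giving p = 10/11.

10/11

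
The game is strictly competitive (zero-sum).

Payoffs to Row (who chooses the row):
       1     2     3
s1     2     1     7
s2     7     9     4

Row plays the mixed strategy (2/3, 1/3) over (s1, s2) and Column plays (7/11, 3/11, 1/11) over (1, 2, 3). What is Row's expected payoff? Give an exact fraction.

128/33

Against (7/11, 3/11, 1/11), each row's expected payoff is s1: 24/11; s2: 80/11.
Taking the (2/3, 1/3)-weighted average: (2/3)·(24/11) + (1/3)·(80/11) = 128/33.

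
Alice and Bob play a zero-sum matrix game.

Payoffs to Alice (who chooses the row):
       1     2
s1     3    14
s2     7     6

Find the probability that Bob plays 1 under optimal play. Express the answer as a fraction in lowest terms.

Row minima are 3 and 6, so Alice's maximin is 6; column maxima are 7 and 14, so Bob's minimax is 7. These differ, so the equilibrium is in mixed strategies.
Let Bob play 1 with probability q. Alice is indifferent when 3q + 14(1−q) = 7q + 6(1−q), giving q = 2/3.

2/3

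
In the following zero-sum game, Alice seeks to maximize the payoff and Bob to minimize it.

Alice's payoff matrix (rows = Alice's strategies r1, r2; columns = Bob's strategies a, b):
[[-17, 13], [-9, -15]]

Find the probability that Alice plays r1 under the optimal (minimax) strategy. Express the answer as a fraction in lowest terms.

1/6

Row minima are -17 and -15, so Alice's maximin is -15; column maxima are -9 and 13, so Bob's minimax is -9. These differ, so the equilibrium is in mixed strategies.
Let Alice play r1 with probability p. Bob is indifferent when −17p − 9(1−p) = 13p − 15(1−p), giving p = 1/6.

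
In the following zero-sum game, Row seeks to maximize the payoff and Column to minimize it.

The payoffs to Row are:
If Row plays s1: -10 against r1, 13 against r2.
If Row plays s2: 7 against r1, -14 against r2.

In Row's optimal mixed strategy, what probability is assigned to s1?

21/44

Row minima are -10 and -14, so Row's maximin is -10; column maxima are 7 and 13, so Column's minimax is 7. These differ, so the equilibrium is in mixed strategies.
Let Row play s1 with probability p. Column is indifferent when −10p + 7(1−p) = 13p − 14(1−p), giving p = 21/44.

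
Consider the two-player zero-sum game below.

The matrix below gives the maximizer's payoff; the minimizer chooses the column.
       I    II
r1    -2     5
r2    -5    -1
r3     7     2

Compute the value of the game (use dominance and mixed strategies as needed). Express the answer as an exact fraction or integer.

13/4

Row r2 is strictly dominated by row r1, so the maximizer never plays it.
The remaining 2×2 game on (r1, r3) × (I, II) has no saddle point. Let the maximizer play r1 with probability p; indifference gives −2p + 7(1−p) = 5p + 2(1−p), so p = 5/12.
Similarly the minimizer's optimal q on I is 1/4, and the value is -2·(1/4) + (5)·(3/4) = 13/4.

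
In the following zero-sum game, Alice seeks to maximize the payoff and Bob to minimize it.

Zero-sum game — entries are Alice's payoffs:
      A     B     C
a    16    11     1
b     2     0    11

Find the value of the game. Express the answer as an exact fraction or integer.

121/21

Column A is strictly dominated by B for Bob (it gives Alice more in every row).
The remaining 2×2 game on (a, b) × (B, C) has no saddle point. Let Alice play a with probability p; indifference gives 11p = p + 11(1−p), so p = 11/21.
Similarly Bob's optimal q on B is 10/21, and the value is 11·(10/21) + (1)·(11/21) = 121/21.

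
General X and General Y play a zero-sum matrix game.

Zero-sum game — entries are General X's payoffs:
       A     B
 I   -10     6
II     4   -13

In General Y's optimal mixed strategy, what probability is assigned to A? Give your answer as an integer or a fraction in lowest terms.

Row minima are -10 and -13, so General X's maximin is -10; column maxima are 4 and 6, so General Y's minimax is 4. These differ, so the equilibrium is in mixed strategies.
Let General Y play A with probability q. General X is indifferent when −10q + 6(1−q) = 4q − 13(1−q), giving q = 19/33.

19/33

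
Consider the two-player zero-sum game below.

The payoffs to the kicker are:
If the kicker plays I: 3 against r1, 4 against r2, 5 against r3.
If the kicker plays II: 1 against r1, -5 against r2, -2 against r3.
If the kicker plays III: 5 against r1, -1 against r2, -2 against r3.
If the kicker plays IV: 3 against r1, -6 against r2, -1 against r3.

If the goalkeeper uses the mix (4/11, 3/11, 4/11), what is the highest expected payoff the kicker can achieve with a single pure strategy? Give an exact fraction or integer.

4

I: (3)·(4/11) + (4)·(3/11) + (5)·(4/11) = 4.
II: (1)·(4/11) + (-5)·(3/11) + (-2)·(4/11) = -19/11.
III: (5)·(4/11) + (-1)·(3/11) + (-2)·(4/11) = 9/11.
IV: (3)·(4/11) + (-6)·(3/11) + (-1)·(4/11) = -10/11.
The best pure response is I with expected payoff 4.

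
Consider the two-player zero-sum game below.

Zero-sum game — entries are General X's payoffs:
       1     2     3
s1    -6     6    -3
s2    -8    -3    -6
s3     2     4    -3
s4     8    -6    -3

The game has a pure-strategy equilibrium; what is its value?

-3

Row minima: -6, -8, -3, -6 → General X's maximin is -3.
Column maxima: 8, 6, -3 → General Y's minimax is -3.
They coincide at (s3, 3), so the value is -3.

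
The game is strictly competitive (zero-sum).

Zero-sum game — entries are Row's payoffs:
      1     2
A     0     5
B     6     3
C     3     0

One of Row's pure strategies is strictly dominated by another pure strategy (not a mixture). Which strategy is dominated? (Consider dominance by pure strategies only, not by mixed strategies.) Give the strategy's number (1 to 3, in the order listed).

3

Compare C with B: 6 > 3, 3 > 0.
So B strictly dominates C for Row; C is strictly dominated.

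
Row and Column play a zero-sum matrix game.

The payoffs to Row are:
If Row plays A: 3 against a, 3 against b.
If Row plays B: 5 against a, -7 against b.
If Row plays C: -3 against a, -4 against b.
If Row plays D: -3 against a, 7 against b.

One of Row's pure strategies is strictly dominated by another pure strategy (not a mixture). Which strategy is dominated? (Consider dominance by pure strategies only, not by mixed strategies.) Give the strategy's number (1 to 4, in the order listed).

3

Compare C with A: 3 > -3, 3 > -4.
So A strictly dominates C for Row; C is strictly dominated.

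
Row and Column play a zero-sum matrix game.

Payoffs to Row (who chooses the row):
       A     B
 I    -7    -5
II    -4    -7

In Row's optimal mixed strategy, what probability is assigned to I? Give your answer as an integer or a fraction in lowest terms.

3/5

Row minima are -7 and -7, so Row's maximin is -7; column maxima are -4 and -5, so Column's minimax is -5. These differ, so the equilibrium is in mixed strategies.
Let Row play I with probability p. Column is indifferent when −7p − 4(1−p) = −5p − 7(1−p), giving p = 3/5.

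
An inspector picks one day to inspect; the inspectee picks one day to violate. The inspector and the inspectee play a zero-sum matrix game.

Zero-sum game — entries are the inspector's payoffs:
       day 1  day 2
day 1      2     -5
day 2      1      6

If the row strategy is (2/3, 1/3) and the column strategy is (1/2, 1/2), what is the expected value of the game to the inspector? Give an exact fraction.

1/6

Against (1/2, 1/2), each row's expected payoff is day 1: -3/2; day 2: 7/2.
Taking the (2/3, 1/3)-weighted average: (2/3)·(-3/2) + (1/3)·(7/2) = 1/6.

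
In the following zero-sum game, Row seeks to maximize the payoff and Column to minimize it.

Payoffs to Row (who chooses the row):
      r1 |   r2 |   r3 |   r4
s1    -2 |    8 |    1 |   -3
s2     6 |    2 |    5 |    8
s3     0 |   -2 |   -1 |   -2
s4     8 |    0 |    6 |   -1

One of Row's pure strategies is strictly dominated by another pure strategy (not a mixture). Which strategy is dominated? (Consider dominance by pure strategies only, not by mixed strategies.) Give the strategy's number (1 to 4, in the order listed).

Compare s3 with s2: 6 > 0, 2 > -2, 5 > -1, 8 > -2.
So s2 strictly dominates s3 for Row; s3 is strictly dominated.

3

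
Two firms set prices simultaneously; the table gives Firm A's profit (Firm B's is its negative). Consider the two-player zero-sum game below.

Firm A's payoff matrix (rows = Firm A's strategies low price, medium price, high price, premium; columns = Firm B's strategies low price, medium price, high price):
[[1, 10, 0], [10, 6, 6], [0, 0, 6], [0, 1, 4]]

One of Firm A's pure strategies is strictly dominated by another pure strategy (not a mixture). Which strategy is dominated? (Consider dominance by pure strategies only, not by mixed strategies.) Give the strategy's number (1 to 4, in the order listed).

4

Compare premium with medium price: 10 > 0, 6 > 1, 6 > 4.
So medium price strictly dominates premium for Firm A; premium is strictly dominated.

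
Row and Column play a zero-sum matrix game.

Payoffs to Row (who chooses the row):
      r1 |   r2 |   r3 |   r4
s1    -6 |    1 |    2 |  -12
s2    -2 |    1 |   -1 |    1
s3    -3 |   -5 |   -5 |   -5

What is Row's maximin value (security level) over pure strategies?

-2

The worst-case payoff for each row is s1: -12, s2: -2, s3: -5.
The best of these is -2.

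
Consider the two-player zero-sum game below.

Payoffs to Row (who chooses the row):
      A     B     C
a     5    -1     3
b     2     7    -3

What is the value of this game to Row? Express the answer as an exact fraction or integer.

Column A is strictly dominated by C for Column (it gives Row more in every row).
The remaining 2×2 game on (a, b) × (B, C) has no saddle point. Let Row play a with probability p; indifference gives −p + 7(1−p) = 3p − 3(1−p), so p = 5/7.
Similarly Column's optimal q on B is 3/7, and the value is -1·(3/7) + (3)·(4/7) = 9/7.

9/7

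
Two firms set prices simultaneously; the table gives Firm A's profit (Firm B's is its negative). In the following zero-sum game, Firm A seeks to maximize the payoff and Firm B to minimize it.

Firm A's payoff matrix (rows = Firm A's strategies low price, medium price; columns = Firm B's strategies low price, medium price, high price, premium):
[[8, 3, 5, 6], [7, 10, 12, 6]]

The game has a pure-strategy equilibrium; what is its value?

Row minima: 3, 6 → Firm A's maximin is 6.
Column maxima: 8, 10, 12, 6 → Firm B's minimax is 6.
They coincide at (medium price, premium), so the value is 6.

6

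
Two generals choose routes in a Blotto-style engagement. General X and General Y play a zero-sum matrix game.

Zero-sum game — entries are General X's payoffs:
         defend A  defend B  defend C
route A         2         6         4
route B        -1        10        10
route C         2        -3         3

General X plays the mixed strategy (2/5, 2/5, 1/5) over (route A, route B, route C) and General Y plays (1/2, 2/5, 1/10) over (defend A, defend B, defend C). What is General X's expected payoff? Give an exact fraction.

Against (1/2, 2/5, 1/10), each row's expected payoff is route A: 19/5; route B: 9/2; route C: 1/10.
Taking the (2/5, 2/5, 1/5)-weighted average: (2/5)·(19/5) + (2/5)·(9/2) + (1/5)·(1/10) = 167/50.

167/50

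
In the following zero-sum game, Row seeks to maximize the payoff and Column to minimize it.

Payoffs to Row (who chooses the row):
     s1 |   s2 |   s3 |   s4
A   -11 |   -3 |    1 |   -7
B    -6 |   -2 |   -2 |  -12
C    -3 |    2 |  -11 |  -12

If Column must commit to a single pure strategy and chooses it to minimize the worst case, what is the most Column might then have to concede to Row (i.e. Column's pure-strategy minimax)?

-7

The worst case (largest entry) in each column is s1: -3, s2: 2, s3: 1, s4: -7.
The best (smallest) of these is -7.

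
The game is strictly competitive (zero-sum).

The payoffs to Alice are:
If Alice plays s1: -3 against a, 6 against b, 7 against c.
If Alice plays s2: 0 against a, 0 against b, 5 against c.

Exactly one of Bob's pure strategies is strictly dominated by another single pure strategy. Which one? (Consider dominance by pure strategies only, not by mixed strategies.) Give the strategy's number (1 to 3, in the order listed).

3

Bob prefers columns that give Alice less. Compare c with a: -3 < 7, 0 < 5.
So a strictly dominates c for Bob; c is strictly dominated.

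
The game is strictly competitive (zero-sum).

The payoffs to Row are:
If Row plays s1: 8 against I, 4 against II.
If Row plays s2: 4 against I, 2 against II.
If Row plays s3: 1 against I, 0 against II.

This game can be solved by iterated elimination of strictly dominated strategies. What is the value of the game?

Column I is strictly dominated by II for Column (4<8, 2<4, 0<1); eliminate I.
Row s2 is strictly dominated by row s1 (4>2); eliminate s2.
Row s3 is strictly dominated by row s1 (4>0); eliminate s3.
Only (s1, II) remains, with payoff 4.

4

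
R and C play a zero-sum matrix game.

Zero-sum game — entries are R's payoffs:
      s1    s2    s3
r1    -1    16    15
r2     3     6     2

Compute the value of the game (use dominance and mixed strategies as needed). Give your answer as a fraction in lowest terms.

Column s2 is strictly dominated by s3 for C (it gives R more in every row).
The remaining 2×2 game on (r1, r2) × (s1, s3) has no saddle point. Let R play r1 with probability p; indifference gives −p + 3(1−p) = 15p + 2(1−p), so p = 1/17.
Similarly C's optimal q on s1 is 13/17, and the value is -1·(13/17) + (15)·(4/17) = 47/17.

47/17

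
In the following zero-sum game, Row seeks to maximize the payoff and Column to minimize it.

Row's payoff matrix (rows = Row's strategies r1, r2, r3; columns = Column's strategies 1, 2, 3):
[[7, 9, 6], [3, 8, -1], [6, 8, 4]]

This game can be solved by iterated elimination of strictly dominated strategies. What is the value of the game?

6

Row r2 is strictly dominated by row r1 (7>3, 9>8, 6>-1); eliminate r2.
Row r3 is strictly dominated by row r1 (7>6, 9>8, 6>4); eliminate r3.
Column 1 is strictly dominated by 3 for Column (6<7); eliminate 1.
Column 2 is strictly dominated by 3 for Column (6<9); eliminate 2.
Only (r1, 3) remains, with payoff 6.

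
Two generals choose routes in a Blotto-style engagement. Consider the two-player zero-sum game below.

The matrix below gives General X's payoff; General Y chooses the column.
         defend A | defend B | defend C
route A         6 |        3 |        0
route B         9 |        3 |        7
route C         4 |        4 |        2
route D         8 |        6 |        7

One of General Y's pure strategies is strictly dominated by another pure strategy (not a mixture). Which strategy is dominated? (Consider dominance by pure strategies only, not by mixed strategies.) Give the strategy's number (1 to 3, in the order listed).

1

General Y prefers columns that give General X less. Compare defend A with defend C: 0 < 6, 7 < 9, 2 < 4, 7 < 8.
So defend C strictly dominates defend A for General Y; defend A is strictly dominated.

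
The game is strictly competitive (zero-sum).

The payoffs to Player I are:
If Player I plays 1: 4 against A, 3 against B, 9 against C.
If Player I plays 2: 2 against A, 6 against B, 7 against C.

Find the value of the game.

18/5

Column C is strictly dominated by B for Player II (it gives Player I more in every row).
The remaining 2×2 game on (1, 2) × (A, B) has no saddle point. Let Player I play 1 with probability p; indifference gives 4p + 2(1−p) = 3p + 6(1−p), so p = 4/5.
Similarly Player II's optimal q on A is 3/5, and the value is 4·(3/5) + (3)·(2/5) = 18/5.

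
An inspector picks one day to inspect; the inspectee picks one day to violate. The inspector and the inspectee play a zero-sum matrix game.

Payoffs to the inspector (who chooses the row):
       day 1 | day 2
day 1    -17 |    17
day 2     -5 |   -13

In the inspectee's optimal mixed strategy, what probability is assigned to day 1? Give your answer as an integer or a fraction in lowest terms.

Row minima are -17 and -13, so the inspector's maximin is -13; column maxima are -5 and 17, so the inspectee's minimax is -5. These differ, so the equilibrium is in mixed strategies.
Let the inspectee play day 1 with probability q. The inspector is indifferent when −17q + 17(1−q) = −5q − 13(1−q), giving q = 5/7.

5/7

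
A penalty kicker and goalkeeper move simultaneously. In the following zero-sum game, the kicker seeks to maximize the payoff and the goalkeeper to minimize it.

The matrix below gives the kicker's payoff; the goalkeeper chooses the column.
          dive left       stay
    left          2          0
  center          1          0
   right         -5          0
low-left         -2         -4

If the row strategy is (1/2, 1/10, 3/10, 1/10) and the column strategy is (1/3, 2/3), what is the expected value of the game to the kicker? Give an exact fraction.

-7/15

Against (1/3, 2/3), each row's expected payoff is left: 2/3; center: 1/3; right: -5/3; low-left: -10/3.
Taking the (1/2, 1/10, 3/10, 1/10)-weighted average: (1/2)·(2/3) + (1/10)·(1/3) + (3/10)·(-5/3) + (1/10)·(-10/3) = -7/15.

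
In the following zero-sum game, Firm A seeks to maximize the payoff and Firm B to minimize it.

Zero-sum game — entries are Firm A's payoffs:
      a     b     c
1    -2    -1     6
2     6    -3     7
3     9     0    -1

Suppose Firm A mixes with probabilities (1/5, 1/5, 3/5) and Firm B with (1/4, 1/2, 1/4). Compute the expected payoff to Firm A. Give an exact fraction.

Against (1/4, 1/2, 1/4), each row's expected payoff is 1: 1/2; 2: 7/4; 3: 2.
Taking the (1/5, 1/5, 3/5)-weighted average: (1/5)·(1/2) + (1/5)·(7/4) + (3/5)·(2) = 33/20.

33/20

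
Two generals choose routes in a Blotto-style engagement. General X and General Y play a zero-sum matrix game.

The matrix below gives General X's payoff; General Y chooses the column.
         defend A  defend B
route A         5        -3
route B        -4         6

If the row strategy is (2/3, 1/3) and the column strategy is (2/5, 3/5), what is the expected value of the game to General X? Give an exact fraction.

4/5

Against (2/5, 3/5), each row's expected payoff is route A: 1/5; route B: 2.
Taking the (2/3, 1/3)-weighted average: (2/3)·(1/5) + (1/3)·(2) = 4/5.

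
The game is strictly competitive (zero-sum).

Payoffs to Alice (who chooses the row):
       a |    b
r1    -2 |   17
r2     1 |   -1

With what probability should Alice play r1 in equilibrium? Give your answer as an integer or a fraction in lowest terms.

2/21

Row minima are -2 and -1, so Alice's maximin is -1; column maxima are 1 and 17, so Bob's minimax is 1. These differ, so the equilibrium is in mixed strategies.
Let Alice play r1 with probability p. Bob is indifferent when −2p + (1−p) = 17p − (1−p), giving p = 2/21.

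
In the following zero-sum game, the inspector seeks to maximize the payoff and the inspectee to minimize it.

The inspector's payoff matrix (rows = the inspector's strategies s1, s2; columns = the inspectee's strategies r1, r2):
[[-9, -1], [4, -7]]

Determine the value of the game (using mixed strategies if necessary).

-67/19

Row minima are -9 and -7, so the inspector's maximin is -7; column maxima are 4 and -1, so the inspectee's minimax is -1. These differ, so the equilibrium is in mixed strategies.
Let the inspector play s1 with probability p. The inspectee is indifferent when −9p + 4(1−p) = −p − 7(1−p), giving p = 11/19.
Let the inspectee play r1 with probability q. The inspector is indifferent when −9q − (1−q) = 4q − 7(1−q), giving q = 6/19.
The value is -9·(6/19) + (-1)·(13/19) = -67/19.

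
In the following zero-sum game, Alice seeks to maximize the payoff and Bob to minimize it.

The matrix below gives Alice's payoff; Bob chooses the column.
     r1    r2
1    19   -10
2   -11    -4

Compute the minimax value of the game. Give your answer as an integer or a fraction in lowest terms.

-31/6

Row minima are -10 and -11, so Alice's maximin is -10; column maxima are 19 and -4, so Bob's minimax is -4. These differ, so the equilibrium is in mixed strategies.
Let Alice play 1 with probability p. Bob is indifferent when 19p − 11(1−p) = −10p − 4(1−p), giving p = 7/36.
Let Bob play r1 with probability q. Alice is indifferent when 19q − 10(1−q) = −11q − 4(1−q), giving q = 1/6.
The value is 19·(1/6) + (-10)·(5/6) = -31/6.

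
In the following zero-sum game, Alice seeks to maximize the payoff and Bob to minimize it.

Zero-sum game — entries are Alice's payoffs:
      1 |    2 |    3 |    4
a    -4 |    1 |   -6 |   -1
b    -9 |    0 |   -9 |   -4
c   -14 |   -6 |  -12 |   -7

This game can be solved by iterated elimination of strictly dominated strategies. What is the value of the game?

-6

Column 4 is strictly dominated by 1 for Bob (-4<-1, -9<-4, -14<-7); eliminate 4.
Row c is strictly dominated by row a (-4>-14, 1>-6, -6>-12); eliminate c.
Row b is strictly dominated by row a (-4>-9, 1>0, -6>-9); eliminate b.
Column 1 is strictly dominated by 3 for Bob (-6<-4); eliminate 1.
Column 2 is strictly dominated by 3 for Bob (-6<1); eliminate 2.
Only (a, 3) remains, with payoff -6.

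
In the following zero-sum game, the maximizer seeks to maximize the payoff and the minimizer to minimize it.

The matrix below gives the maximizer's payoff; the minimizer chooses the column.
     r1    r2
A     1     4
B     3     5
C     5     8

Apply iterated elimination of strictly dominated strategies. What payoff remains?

5

Row B is strictly dominated by row C (5>3, 8>5); eliminate B.
Column r2 is strictly dominated by r1 for the minimizer (1<4, 5<8); eliminate r2.
Row A is strictly dominated by row C (5>1); eliminate A.
Only (C, r1) remains, with payoff 5.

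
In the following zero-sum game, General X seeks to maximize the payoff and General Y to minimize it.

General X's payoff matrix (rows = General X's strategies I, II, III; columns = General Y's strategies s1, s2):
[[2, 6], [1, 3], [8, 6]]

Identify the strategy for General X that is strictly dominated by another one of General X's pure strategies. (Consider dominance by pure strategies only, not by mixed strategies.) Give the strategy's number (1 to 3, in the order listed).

2

Compare II with I: 2 > 1, 6 > 3.
So I strictly dominates II for General X; II is strictly dominated.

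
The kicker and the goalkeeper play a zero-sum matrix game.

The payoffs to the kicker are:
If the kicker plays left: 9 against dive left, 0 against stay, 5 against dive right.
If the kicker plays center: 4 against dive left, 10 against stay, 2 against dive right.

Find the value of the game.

50/13

Column dive left is strictly dominated by dive right for the goalkeeper (it gives the kicker more in every row).
The remaining 2×2 game on (left, center) × (stay, dive right) has no saddle point. Let the kicker play left with probability p; indifference gives 10(1−p) = 5p + 2(1−p), so p = 8/13.
Similarly the goalkeeper's optimal q on stay is 3/13, and the value is 0·(3/13) + (5)·(10/13) = 50/13.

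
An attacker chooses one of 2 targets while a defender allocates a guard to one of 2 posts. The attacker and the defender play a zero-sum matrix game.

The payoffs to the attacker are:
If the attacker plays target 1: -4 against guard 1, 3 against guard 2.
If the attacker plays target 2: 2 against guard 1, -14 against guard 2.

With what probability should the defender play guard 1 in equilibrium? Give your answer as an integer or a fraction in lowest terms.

17/23

Row minima are -4 and -14, so the attacker's maximin is -4; column maxima are 2 and 3, so the defender's minimax is 2. These differ, so the equilibrium is in mixed strategies.
Let the defender play guard 1 with probability q. The attacker is indifferent when −4q + 3(1−q) = 2q − 14(1−q), giving q = 17/23.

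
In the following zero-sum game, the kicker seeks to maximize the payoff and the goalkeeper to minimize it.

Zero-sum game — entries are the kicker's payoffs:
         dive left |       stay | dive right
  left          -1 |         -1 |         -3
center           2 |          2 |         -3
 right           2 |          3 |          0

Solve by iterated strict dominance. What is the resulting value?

Column dive left is strictly dominated by dive right for the goalkeeper (-3<-1, -3<2, 0<2); eliminate dive left.
Column stay is strictly dominated by dive right for the goalkeeper (-3<-1, -3<2, 0<3); eliminate stay.
Row left is strictly dominated by row right (0>-3); eliminate left.
Row center is strictly dominated by row right (0>-3); eliminate center.
Only (right, dive right) remains, with payoff 0.

0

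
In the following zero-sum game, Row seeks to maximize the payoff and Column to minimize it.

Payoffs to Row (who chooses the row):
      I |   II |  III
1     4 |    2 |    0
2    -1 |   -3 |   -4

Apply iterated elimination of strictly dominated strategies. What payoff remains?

0

Column I is strictly dominated by II for Column (2<4, -3<-1); eliminate I.
Row 2 is strictly dominated by row 1 (2>-3, 0>-4); eliminate 2.
Column II is strictly dominated by III for Column (0<2); eliminate II.
Only (1, III) remains, with payoff 0.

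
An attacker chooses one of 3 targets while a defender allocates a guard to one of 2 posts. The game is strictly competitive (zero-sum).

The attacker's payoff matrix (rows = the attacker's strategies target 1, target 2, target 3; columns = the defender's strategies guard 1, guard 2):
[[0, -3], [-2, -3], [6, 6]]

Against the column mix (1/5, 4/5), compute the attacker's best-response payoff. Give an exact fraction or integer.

6

target 1: (0)·(1/5) + (-3)·(4/5) = -12/5.
target 2: (-2)·(1/5) + (-3)·(4/5) = -14/5.
target 3: (6)·(1/5) + (6)·(4/5) = 6.
The best pure response is target 3 with expected payoff 6.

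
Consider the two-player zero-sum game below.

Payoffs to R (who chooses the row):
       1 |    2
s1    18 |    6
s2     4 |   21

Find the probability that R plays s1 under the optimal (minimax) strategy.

Row minima are 6 and 4, so R's maximin is 6; column maxima are 18 and 21, so C's minimax is 18. These differ, so the equilibrium is in mixed strategies.
Let R play s1 with probability p. C is indifferent when 18p + 4(1−p) = 6p + 21(1−p), giving p = 17/29.

17/29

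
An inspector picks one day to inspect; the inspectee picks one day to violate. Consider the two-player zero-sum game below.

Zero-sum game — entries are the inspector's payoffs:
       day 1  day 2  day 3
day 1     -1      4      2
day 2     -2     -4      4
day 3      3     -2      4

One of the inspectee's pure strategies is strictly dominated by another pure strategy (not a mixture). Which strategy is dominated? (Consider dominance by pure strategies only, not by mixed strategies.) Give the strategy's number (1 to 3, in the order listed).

The inspectee prefers columns that give the inspector less. Compare day 3 with day 1: -1 < 2, -2 < 4, 3 < 4.
So day 1 strictly dominates day 3 for the inspectee; day 3 is strictly dominated.

3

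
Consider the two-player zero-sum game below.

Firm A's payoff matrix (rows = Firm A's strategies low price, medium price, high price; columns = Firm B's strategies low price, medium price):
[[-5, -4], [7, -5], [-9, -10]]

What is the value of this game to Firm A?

-53/13

Row high price is strictly dominated by row low price, so Firm A never plays it.
The remaining 2×2 game on (low price, medium price) × (low price, medium price) has no saddle point. Let Firm A play low price with probability p; indifference gives −5p + 7(1−p) = −4p − 5(1−p), so p = 12/13.
Similarly Firm B's optimal q on low price is 1/13, and the value is -5·(1/13) + (-4)·(12/13) = -53/13.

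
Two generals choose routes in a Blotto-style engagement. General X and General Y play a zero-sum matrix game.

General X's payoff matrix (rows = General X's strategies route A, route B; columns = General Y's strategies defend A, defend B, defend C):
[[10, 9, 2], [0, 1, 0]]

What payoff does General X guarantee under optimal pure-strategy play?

Row minima: 2, 0 → General X's maximin is 2.
Column maxima: 10, 9, 2 → General Y's minimax is 2.
They coincide at (route A, defend C), so the value is 2.

2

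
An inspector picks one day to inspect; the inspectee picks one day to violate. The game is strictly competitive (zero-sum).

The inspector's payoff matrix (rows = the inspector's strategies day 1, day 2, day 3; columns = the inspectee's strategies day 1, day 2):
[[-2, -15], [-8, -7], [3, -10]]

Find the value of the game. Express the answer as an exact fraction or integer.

-101/14

Row day 1 is strictly dominated by row day 3, so the inspector never plays it.
The remaining 2×2 game on (day 2, day 3) × (day 1, day 2) has no saddle point. Let the inspector play day 2 with probability p; indifference gives −8p + 3(1−p) = −7p − 10(1−p), so p = 13/14.
Similarly the inspectee's optimal q on day 1 is 3/14, and the value is -8·(3/14) + (-7)·(11/14) = -101/14.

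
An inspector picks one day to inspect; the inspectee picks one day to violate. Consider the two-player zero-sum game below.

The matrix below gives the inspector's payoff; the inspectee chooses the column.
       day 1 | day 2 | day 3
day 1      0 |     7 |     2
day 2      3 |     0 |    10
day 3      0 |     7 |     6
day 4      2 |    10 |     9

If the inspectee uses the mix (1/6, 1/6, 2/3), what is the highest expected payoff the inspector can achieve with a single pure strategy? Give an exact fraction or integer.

day 1: (0)·(1/6) + (7)·(1/6) + (2)·(2/3) = 5/2.
day 2: (3)·(1/6) + (0)·(1/6) + (10)·(2/3) = 43/6.
day 3: (0)·(1/6) + (7)·(1/6) + (6)·(2/3) = 31/6.
day 4: (2)·(1/6) + (10)·(1/6) + (9)·(2/3) = 8.
The best pure response is day 4 with expected payoff 8.

8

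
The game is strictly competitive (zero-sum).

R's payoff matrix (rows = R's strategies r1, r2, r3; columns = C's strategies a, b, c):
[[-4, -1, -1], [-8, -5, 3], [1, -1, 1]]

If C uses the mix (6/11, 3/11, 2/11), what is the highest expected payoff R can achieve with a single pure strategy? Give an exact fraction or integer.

r1: (-4)·(6/11) + (-1)·(3/11) + (-1)·(2/11) = -29/11.
r2: (-8)·(6/11) + (-5)·(3/11) + (3)·(2/11) = -57/11.
r3: (1)·(6/11) + (-1)·(3/11) + (1)·(2/11) = 5/11.
The best pure response is r3 with expected payoff 5/11.

5/11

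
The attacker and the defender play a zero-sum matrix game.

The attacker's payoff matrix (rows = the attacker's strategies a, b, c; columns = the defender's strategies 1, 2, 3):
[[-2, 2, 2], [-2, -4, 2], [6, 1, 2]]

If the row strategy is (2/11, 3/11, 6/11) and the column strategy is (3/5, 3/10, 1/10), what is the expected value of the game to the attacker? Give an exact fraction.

86/55

Against (3/5, 3/10, 1/10), each row's expected payoff is a: -2/5; b: -11/5; c: 41/10.
Taking the (2/11, 3/11, 6/11)-weighted average: (2/11)·(-2/5) + (3/11)·(-11/5) + (6/11)·(41/10) = 86/55.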